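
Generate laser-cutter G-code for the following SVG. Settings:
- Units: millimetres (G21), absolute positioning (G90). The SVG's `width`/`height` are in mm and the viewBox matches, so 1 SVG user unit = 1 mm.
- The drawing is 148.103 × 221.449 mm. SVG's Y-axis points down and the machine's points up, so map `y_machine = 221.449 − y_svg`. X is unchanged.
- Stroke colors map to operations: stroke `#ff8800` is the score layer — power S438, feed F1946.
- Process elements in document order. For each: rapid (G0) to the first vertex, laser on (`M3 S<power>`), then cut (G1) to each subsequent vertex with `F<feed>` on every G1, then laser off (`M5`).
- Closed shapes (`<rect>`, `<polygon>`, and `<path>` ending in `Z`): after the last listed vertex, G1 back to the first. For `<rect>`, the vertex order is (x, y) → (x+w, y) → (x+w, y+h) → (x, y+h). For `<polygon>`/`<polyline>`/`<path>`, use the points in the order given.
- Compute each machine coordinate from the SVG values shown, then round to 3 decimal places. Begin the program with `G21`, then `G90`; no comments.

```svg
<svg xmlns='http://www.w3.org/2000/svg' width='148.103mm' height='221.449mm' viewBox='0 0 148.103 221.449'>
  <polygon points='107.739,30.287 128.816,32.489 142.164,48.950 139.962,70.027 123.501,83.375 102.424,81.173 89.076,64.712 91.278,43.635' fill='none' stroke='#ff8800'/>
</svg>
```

viewBox `0 0 148.103 221.449` with mm width/height → 1 unit = 1 mm. Flip: y_m = 221.449 − y_svg.

**Shape 1** — `<polygon>` regular polygon, stroke `#ff8800` → score (S438, F1946). Machine vertices: (107.739,191.162) → (128.816,188.960) → (142.164,172.499) → (139.962,151.422) → (123.501,138.074) → (102.424,140.276) → (89.076,156.737) → (91.278,177.814) → (107.739,191.162). Closed: final G1 returns to the first vertex.

G21
G90
G0 X107.739 Y191.162
M3 S438
G1 X128.816 Y188.960 F1946
G1 X142.164 Y172.499 F1946
G1 X139.962 Y151.422 F1946
G1 X123.501 Y138.074 F1946
G1 X102.424 Y140.276 F1946
G1 X89.076 Y156.737 F1946
G1 X91.278 Y177.814 F1946
G1 X107.739 Y191.162 F1946
M5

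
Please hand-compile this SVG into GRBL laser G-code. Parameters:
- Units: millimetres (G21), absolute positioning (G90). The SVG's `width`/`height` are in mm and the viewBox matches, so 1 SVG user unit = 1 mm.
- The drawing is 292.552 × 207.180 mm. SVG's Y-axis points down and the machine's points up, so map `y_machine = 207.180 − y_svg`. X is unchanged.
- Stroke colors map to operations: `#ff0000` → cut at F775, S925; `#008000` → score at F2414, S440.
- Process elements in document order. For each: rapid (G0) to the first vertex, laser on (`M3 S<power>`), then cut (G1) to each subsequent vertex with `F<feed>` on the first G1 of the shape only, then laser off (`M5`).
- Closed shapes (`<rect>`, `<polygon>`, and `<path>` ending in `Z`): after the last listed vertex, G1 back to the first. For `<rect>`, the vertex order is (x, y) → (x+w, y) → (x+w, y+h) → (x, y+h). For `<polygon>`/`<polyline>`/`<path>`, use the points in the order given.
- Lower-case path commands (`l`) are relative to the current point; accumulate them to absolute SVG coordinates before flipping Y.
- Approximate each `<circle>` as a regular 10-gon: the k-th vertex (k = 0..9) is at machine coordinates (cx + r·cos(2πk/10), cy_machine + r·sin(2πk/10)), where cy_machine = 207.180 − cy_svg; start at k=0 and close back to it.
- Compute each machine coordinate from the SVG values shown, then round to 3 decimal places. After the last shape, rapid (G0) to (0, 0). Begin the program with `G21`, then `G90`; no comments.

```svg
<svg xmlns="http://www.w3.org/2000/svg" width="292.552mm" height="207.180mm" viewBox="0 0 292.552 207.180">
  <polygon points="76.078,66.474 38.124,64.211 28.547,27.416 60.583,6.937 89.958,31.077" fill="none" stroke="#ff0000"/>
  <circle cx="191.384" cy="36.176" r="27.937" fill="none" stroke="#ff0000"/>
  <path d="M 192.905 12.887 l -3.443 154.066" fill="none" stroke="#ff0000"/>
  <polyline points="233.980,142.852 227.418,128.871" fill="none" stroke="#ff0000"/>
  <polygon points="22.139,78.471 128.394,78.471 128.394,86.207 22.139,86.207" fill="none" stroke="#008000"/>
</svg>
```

G21
G90
G0 X76.078 Y140.706
M3 S925
G1 X38.124 Y142.969 F775
G1 X28.547 Y179.764
G1 X60.583 Y200.243
G1 X89.958 Y176.103
G1 X76.078 Y140.706
M5
G0 X219.321 Y171.004
M3 S925
G1 X213.986 Y187.425 F775
G1 X200.017 Y197.574
G1 X182.751 Y197.574
G1 X168.782 Y187.425
G1 X163.447 Y171.004
G1 X168.782 Y154.583
G1 X182.751 Y144.434
G1 X200.017 Y144.434
G1 X213.986 Y154.583
G1 X219.321 Y171.004
M5
G0 X192.905 Y194.293
M3 S925
G1 X189.462 Y40.227 F775
M5
G0 X233.980 Y64.328
M3 S925
G1 X227.418 Y78.309 F775
M5
G0 X22.139 Y128.709
M3 S440
G1 X128.394 Y128.709 F2414
G1 X128.394 Y120.973
G1 X22.139 Y120.973
G1 X22.139 Y128.709
M5
G0 X0.000 Y0.000

viewBox `0 0 292.552 207.180` with mm width/height → 1 unit = 1 mm. Flip: y_m = 207.180 − y_svg.

**Shape 1** — `<polygon>` regular polygon, stroke `#ff0000` → cut (S925, F775). Machine vertices: (76.078,140.706) → (38.124,142.969) → (28.547,179.764) → (60.583,200.243) → (89.958,176.103) → (76.078,140.706). Closed: final G1 returns to the first vertex.

**Shape 2** — `<circle>` circle, stroke `#ff0000` → cut (S925, F775). Machine vertices: (219.321,171.004) → (213.986,187.425) → (200.017,197.574) → (182.751,197.574) → (168.782,187.425) → (163.447,171.004) → (168.782,154.583) → (182.751,144.434) → (200.017,144.434) → (213.986,154.583) → (219.321,171.004). Closed: final G1 returns to the first vertex.

**Shape 3** — `<path>` line segment, stroke `#ff0000` → cut (S925, F775). Machine vertices: (192.905,194.293) → (189.462,40.227). Open path.

**Shape 4** — `<polyline>` line segment, stroke `#ff0000` → cut (S925, F775). Machine vertices: (233.980,64.328) → (227.418,78.309). Open path.

**Shape 5** — `<polygon>` rectangle, stroke `#008000` → score (S440, F2414). Machine vertices: (22.139,128.709) → (128.394,128.709) → (128.394,120.973) → (22.139,120.973) → (22.139,128.709). Closed: final G1 returns to the first vertex.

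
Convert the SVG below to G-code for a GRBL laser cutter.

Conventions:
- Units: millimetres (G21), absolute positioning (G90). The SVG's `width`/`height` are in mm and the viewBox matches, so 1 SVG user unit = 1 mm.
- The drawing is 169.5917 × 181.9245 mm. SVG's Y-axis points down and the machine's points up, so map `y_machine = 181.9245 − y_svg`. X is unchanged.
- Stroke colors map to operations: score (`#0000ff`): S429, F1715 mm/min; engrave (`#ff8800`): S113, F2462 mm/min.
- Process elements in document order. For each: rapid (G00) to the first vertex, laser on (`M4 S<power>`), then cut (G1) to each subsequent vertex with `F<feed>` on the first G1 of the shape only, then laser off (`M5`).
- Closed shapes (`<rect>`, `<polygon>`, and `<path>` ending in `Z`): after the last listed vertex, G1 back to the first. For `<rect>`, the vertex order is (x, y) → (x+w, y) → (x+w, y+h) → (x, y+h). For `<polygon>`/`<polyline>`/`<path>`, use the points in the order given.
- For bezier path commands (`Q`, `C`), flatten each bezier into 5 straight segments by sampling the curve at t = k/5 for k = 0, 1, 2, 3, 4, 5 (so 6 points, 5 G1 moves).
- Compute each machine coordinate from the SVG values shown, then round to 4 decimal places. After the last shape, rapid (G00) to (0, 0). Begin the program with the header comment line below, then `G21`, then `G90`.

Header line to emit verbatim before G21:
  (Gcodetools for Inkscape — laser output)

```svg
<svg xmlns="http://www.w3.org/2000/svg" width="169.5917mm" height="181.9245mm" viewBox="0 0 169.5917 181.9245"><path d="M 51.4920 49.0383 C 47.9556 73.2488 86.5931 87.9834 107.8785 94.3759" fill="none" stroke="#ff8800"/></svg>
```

Since the viewBox matches the mm dimensions, user units are millimetres directly. The only transform is the Y-flip y_m = 181.9245 − y_svg.

Shape 1 is a cubic bezier drawn with `<path>`. Its stroke #ff8800 means engrave at S113, F2462. After flipping Y the toolpath is (51.4920,132.8862) → (53.9548,119.4879) → (63.6821,108.3095) → (77.8167,99.2964) → (93.5012,92.3942) → (107.8785,87.5486).

(Gcodetools for Inkscape — laser output)
G21
G90
G00 X51.4920 Y132.8862
M4 S113
G1 X53.9548 Y119.4879 F2462
G1 X63.6821 Y108.3095
G1 X77.8167 Y99.2964
G1 X93.5012 Y92.3942
G1 X107.8785 Y87.5486
M5
G00 X0.0000 Y0.0000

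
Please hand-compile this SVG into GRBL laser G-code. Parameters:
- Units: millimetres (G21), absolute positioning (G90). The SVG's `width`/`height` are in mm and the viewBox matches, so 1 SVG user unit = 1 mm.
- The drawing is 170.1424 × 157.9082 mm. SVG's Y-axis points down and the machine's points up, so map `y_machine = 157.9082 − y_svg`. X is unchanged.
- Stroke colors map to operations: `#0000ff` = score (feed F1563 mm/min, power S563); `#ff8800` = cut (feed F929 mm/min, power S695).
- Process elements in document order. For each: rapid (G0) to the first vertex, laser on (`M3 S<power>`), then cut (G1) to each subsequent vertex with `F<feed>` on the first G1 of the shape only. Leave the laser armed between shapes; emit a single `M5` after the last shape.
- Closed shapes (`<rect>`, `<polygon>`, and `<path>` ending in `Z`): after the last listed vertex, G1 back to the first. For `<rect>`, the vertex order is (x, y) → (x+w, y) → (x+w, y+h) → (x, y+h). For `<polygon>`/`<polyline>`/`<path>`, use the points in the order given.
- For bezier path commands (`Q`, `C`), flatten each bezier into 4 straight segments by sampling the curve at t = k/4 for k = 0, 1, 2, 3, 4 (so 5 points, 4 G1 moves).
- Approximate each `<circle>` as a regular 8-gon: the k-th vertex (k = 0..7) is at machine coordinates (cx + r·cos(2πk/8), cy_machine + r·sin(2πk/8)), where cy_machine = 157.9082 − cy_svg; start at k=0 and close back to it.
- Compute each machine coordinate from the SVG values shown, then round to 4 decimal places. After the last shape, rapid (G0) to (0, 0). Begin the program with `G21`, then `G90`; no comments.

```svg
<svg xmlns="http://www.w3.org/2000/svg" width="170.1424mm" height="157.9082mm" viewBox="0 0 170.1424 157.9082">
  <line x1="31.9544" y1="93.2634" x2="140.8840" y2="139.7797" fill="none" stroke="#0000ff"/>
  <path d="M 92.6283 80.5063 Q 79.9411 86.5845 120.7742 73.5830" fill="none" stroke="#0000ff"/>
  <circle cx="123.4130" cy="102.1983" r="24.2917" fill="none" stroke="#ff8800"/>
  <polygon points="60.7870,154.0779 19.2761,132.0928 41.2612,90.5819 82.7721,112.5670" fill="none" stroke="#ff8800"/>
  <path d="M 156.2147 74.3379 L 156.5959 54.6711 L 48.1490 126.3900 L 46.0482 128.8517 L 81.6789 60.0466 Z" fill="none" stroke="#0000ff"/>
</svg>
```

G21
G90
G0 X31.9544 Y64.6448
M3 S563
G1 X140.8840 Y18.1285 F1563
G0 X92.6283 Y77.4019
M3 S563
G1 X89.6297 Y75.5553 F1563
G1 X93.3212 Y76.0936
G1 X103.7027 Y79.0169
G1 X120.7742 Y84.3252
G0 X147.7047 Y55.7099
M3 S695
G1 X140.5898 Y72.8867 F929
G1 X123.4130 Y80.0016
G1 X106.2362 Y72.8867
G1 X99.1213 Y55.7099
G1 X106.2362 Y38.5331
G1 X123.4130 Y31.4182
G1 X140.5898 Y38.5331
G1 X147.7047 Y55.7099
G0 X60.7870 Y3.8303
M3 S695
G1 X19.2761 Y25.8154 F929
G1 X41.2612 Y67.3263
G1 X82.7721 Y45.3412
G1 X60.7870 Y3.8303
G0 X156.2147 Y83.5703
M3 S563
G1 X156.5959 Y103.2371 F1563
G1 X48.1490 Y31.5182
G1 X46.0482 Y29.0565
G1 X81.6789 Y97.8616
G1 X156.2147 Y83.5703
M5
G0 X0.0000 Y0.0000

1 u = 1 mm; y_m = 157.9082 − y.

[1] `<line>` line segment, #0000ff→score S563 F1563: (31.9544,64.6448) → (140.8840,18.1285)

[2] `<path>` quadratic bezier, #0000ff→score S563 F1563: (92.6283,77.4019) → (89.6297,75.5553) → (93.3212,76.0936) → (103.7027,79.0169) → (120.7742,84.3252)

[3] `<circle>` circle, #ff8800→cut S695 F929: (147.7047,55.7099) → (140.5898,72.8867) → (123.4130,80.0016) → (106.2362,72.8867) → (99.1213,55.7099) → (106.2362,38.5331) → (123.4130,31.4182) → (140.5898,38.5331) → (147.7047,55.7099) (closed)

[4] `<polygon>` regular polygon, #ff8800→cut S695 F929: (60.7870,3.8303) → (19.2761,25.8154) → (41.2612,67.3263) → (82.7721,45.3412) → (60.7870,3.8303) (closed)

[5] `<path>` closed polygon, #0000ff→score S563 F1563: (156.2147,83.5703) → (156.5959,103.2371) → (48.1490,31.5182) → (46.0482,29.0565) → (81.6789,97.8616) → (156.2147,83.5703) (closed)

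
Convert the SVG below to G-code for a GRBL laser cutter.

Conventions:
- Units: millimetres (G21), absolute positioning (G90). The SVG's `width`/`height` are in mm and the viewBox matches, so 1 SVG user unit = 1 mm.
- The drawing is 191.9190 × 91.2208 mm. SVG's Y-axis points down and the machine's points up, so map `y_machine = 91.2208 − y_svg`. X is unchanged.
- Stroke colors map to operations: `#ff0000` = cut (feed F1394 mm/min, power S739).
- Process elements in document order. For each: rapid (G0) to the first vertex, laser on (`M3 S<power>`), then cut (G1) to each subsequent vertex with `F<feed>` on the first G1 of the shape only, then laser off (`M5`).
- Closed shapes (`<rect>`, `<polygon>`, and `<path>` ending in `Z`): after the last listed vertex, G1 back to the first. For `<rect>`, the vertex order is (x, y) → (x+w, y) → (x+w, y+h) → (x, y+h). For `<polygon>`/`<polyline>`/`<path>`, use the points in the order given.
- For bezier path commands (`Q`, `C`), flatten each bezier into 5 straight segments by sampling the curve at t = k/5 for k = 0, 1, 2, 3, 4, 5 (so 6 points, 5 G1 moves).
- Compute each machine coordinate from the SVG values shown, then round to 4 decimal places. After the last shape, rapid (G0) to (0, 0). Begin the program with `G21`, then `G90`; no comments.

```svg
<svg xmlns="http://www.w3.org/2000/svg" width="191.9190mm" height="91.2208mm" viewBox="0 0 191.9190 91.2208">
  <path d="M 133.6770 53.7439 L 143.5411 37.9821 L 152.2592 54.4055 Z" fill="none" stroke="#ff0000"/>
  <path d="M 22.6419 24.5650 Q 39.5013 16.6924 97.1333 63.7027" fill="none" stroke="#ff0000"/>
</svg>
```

viewBox `0 0 191.9190 91.2208` with mm width/height → 1 unit = 1 mm. Flip: y_m = 91.2208 − y_svg.

**Shape 1** — `<path>` regular polygon, stroke `#ff0000` → cut (S739, F1394). Machine vertices: (133.6770,37.4769) → (143.5411,53.2387) → (152.2592,36.8153) → (133.6770,37.4769). Closed: final G1 returns to the first vertex.

**Shape 2** — `<path>` quadratic bezier, stroke `#ff0000` → cut (S739, F1394). Control points (SVG): P0=(22.6419,24.5650), P1=(39.5013,16.6924), P2=(97.1333,63.7027); sampled at t=k/5. Machine vertices: (22.6419,66.6558) → (31.0166,67.6095) → (42.6530,64.1726) → (57.5513,56.3451) → (75.7114,44.1269) → (97.1333,27.5181). Open path.

G21
G90
G0 X133.6770 Y37.4769
M3 S739
G1 X143.5411 Y53.2387 F1394
G1 X152.2592 Y36.8153
G1 X133.6770 Y37.4769
M5
G0 X22.6419 Y66.6558
M3 S739
G1 X31.0166 Y67.6095 F1394
G1 X42.6530 Y64.1726
G1 X57.5513 Y56.3451
G1 X75.7114 Y44.1269
G1 X97.1333 Y27.5181
M5
G0 X0.0000 Y0.0000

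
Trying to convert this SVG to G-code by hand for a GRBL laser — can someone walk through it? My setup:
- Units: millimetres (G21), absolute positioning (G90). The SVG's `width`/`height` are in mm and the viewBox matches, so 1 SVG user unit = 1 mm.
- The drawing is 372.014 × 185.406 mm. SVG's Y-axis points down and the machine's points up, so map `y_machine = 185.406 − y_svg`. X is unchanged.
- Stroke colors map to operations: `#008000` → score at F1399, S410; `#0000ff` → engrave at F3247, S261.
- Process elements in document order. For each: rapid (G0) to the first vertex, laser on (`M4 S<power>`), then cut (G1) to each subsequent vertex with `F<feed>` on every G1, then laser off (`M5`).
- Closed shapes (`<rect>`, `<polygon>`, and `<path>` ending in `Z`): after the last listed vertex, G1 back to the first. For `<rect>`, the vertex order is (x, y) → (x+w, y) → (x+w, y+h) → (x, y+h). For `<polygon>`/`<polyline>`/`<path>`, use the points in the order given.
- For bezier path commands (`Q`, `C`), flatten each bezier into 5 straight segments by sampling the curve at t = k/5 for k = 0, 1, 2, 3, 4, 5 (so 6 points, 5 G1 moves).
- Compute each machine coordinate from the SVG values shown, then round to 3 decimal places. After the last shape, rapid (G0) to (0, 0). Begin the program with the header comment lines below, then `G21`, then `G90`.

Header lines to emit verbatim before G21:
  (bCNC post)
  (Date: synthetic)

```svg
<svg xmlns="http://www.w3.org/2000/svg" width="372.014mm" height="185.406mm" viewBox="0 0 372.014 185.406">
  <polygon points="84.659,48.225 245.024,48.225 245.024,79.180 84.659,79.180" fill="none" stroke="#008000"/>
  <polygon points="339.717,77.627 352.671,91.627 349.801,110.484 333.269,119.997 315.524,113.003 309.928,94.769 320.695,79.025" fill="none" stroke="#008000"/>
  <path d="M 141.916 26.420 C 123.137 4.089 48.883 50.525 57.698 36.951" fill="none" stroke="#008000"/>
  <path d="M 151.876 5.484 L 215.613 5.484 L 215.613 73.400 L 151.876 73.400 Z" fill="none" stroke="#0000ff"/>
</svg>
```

(bCNC post)
(Date: synthetic)
G21
G90
G0 X84.659 Y137.181
M4 S410
G1 X245.024 Y137.181 F1399
G1 X245.024 Y106.226 F1399
G1 X84.659 Y106.226 F1399
G1 X84.659 Y137.181 F1399
M5
G0 X339.717 Y107.779
M4 S410
G1 X352.671 Y93.779 F1399
G1 X349.801 Y74.922 F1399
G1 X333.269 Y65.409 F1399
G1 X315.524 Y72.403 F1399
G1 X309.928 Y90.637 F1399
G1 X320.695 Y106.381 F1399
G1 X339.717 Y107.779 F1399
M5
G0 X141.916 Y158.986
M4 S410
G1 X125.100 Y165.163 F1399
G1 X101.620 Y161.017 F1399
G1 X78.126 Y152.729 F1399
G1 X61.269 Y146.482 F1399
G1 X57.698 Y148.455 F1399
M5
G0 X151.876 Y179.922
M4 S261
G1 X215.613 Y179.922 F3247
G1 X215.613 Y112.006 F3247
G1 X151.876 Y112.006 F3247
G1 X151.876 Y179.922 F3247
M5
G0 X0.000 Y0.000

Since the viewBox matches the mm dimensions, user units are millimetres directly. The only transform is the Y-flip y_m = 185.406 − y_svg.

Shape 1 is a rectangle drawn with `<polygon>`. Its stroke #008000 means score at S410, F1399. After flipping Y the toolpath is (84.659,137.181) → (245.024,137.181) → (245.024,106.226) → (84.659,106.226) → (84.659,137.181), returning to the start.

Shape 2 is a regular polygon drawn with `<polygon>`. Its stroke #008000 means score at S410, F1399. After flipping Y the toolpath is (339.717,107.779) → (352.671,93.779) → (349.801,74.922) → (333.269,65.409) → (315.524,72.403) → (309.928,90.637) → (320.695,106.381) → (339.717,107.779), returning to the start.

Shape 3 is a cubic bezier drawn with `<path>`. Its stroke #008000 means score at S410, F1399. After flipping Y the toolpath is (141.916,158.986) → (125.100,165.163) → (101.620,161.017) → (78.126,152.729) → (61.269,146.482) → (57.698,148.455).

Shape 4 is a rectangle drawn with `<path>`. Its stroke #0000ff means engrave at S261, F3247. After flipping Y the toolpath is (151.876,179.922) → (215.613,179.922) → (215.613,112.006) → (151.876,112.006) → (151.876,179.922), returning to the start.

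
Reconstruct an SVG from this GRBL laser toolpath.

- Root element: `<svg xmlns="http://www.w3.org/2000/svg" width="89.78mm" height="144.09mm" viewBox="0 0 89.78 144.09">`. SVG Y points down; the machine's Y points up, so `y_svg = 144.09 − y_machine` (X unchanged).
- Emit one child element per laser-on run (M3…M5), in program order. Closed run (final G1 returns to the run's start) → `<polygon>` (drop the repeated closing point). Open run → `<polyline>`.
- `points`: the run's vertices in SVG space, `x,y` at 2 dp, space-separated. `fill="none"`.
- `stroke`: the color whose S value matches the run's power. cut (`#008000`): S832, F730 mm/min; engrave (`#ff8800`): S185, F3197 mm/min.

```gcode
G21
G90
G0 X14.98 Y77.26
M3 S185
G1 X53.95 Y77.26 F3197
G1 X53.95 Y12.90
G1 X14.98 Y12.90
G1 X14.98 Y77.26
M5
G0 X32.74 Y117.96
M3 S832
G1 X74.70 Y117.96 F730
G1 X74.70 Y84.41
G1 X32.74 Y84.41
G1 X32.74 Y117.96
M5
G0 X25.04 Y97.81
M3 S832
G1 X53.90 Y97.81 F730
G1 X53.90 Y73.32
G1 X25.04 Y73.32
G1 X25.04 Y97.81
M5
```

<svg xmlns="http://www.w3.org/2000/svg" width="89.78mm" height="144.09mm" viewBox="0 0 89.78 144.09">
  <polygon points="14.98,66.83 53.95,66.83 53.95,131.19 14.98,131.19" fill="none" stroke="#ff8800"/>
  <polygon points="32.74,26.13 74.70,26.13 74.70,59.68 32.74,59.68" fill="none" stroke="#008000"/>
  <polygon points="25.04,46.28 53.90,46.28 53.90,70.77 25.04,70.77" fill="none" stroke="#008000"/>
</svg>

y_svg = 144.09 − y_m.

[1] S185→`#ff8800` (engrave); closed run; points: 14.98,66.83 53.95,66.83 53.95,131.19 14.98,131.19

[2] S832→`#008000` (cut); closed run; points: 32.74,26.13 74.70,26.13 74.70,59.68 32.74,59.68

[3] S832→`#008000` (cut); closed run; points: 25.04,46.28 53.90,46.28 53.90,70.77 25.04,70.77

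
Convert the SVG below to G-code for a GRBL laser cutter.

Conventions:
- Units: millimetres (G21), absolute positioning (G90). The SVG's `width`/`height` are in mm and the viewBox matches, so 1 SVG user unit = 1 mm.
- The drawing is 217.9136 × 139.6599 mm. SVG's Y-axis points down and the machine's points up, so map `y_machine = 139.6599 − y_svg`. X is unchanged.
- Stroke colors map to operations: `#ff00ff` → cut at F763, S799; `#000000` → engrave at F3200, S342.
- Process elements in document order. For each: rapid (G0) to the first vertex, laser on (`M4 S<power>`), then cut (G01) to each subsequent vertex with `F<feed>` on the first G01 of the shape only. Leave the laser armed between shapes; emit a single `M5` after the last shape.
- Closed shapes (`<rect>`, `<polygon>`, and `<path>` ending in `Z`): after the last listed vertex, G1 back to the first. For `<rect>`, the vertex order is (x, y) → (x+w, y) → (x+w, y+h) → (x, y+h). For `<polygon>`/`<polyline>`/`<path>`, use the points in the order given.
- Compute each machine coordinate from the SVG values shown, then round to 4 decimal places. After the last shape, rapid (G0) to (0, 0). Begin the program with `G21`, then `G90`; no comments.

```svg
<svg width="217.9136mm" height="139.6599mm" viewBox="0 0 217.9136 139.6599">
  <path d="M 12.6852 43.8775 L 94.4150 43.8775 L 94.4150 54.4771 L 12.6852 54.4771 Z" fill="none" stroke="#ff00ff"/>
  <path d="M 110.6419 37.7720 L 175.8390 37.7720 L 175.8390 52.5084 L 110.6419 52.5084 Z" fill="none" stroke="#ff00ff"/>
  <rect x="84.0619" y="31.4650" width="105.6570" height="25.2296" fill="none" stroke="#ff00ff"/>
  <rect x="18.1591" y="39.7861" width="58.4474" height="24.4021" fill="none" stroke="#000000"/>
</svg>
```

1 u = 1 mm; y_m = 139.6599 − y.

[1] `<path>` rectangle, #ff00ff→cut S799 F763: (12.6852,95.7824) → (94.4150,95.7824) → (94.4150,85.1828) → (12.6852,85.1828) → (12.6852,95.7824) (closed)

[2] `<path>` rectangle, #ff00ff→cut S799 F763: (110.6419,101.8879) → (175.8390,101.8879) → (175.8390,87.1515) → (110.6419,87.1515) → (110.6419,101.8879) (closed)

[3] `<rect>` rectangle, #ff00ff→cut S799 F763: (84.0619,108.1949) → (189.7189,108.1949) → (189.7189,82.9653) → (84.0619,82.9653) → (84.0619,108.1949) (closed)

[4] `<rect>` rectangle, #000000→engrave S342 F3200: (18.1591,99.8738) → (76.6065,99.8738) → (76.6065,75.4717) → (18.1591,75.4717) → (18.1591,99.8738) (closed)

G21
G90
G0 X12.6852 Y95.7824
M4 S799
G01 X94.4150 Y95.7824 F763
G01 X94.4150 Y85.1828
G01 X12.6852 Y85.1828
G01 X12.6852 Y95.7824
G0 X110.6419 Y101.8879
M4 S799
G01 X175.8390 Y101.8879 F763
G01 X175.8390 Y87.1515
G01 X110.6419 Y87.1515
G01 X110.6419 Y101.8879
G0 X84.0619 Y108.1949
M4 S799
G01 X189.7189 Y108.1949 F763
G01 X189.7189 Y82.9653
G01 X84.0619 Y82.9653
G01 X84.0619 Y108.1949
G0 X18.1591 Y99.8738
M4 S342
G01 X76.6065 Y99.8738 F3200
G01 X76.6065 Y75.4717
G01 X18.1591 Y75.4717
G01 X18.1591 Y99.8738
M5
G0 X0.0000 Y0.0000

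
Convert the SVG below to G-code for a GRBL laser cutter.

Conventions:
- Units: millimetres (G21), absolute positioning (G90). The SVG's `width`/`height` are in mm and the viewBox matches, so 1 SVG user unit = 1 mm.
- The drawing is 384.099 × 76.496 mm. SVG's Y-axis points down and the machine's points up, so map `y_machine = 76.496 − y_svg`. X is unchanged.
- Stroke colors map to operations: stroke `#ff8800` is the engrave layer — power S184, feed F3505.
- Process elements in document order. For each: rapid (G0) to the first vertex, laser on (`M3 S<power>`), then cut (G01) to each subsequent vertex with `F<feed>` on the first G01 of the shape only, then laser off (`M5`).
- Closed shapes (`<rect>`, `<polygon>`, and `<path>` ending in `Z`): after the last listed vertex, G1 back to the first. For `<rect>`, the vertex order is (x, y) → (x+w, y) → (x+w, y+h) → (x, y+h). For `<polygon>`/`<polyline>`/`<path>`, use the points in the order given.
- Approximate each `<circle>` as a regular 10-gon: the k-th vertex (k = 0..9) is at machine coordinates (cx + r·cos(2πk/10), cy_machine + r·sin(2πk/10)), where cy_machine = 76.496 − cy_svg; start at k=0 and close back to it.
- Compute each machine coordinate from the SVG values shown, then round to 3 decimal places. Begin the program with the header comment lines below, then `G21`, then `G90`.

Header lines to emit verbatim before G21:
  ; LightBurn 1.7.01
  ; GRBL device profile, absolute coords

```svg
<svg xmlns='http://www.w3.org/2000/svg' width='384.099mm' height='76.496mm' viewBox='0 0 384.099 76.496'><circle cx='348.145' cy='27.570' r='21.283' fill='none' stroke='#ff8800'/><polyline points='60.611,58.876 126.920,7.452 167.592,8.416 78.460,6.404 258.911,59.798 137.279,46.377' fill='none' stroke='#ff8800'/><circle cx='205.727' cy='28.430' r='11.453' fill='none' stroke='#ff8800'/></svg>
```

; LightBurn 1.7.01
; GRBL device profile, absolute coords
G21
G90
G0 X369.428 Y48.926
M3 S184
G01 X365.363 Y61.436 F3505
G01 X354.722 Y69.167
G01 X341.568 Y69.167
G01 X330.927 Y61.436
G01 X326.862 Y48.926
G01 X330.927 Y36.416
G01 X341.568 Y28.685
G01 X354.722 Y28.685
G01 X365.363 Y36.416
G01 X369.428 Y48.926
M5
G0 X60.611 Y17.620
M3 S184
G01 X126.920 Y69.044 F3505
G01 X167.592 Y68.080
G01 X78.460 Y70.092
G01 X258.911 Y16.698
G01 X137.279 Y30.119
M5
G0 X217.180 Y48.066
M3 S184
G01 X214.993 Y54.798 F3505
G01 X209.266 Y58.958
G01 X202.188 Y58.958
G01 X196.461 Y54.798
G01 X194.274 Y48.066
G01 X196.461 Y41.334
G01 X202.188 Y37.174
G01 X209.266 Y37.174
G01 X214.993 Y41.334
G01 X217.180 Y48.066
M5

1 u = 1 mm; y_m = 76.496 − y.

[1] `<circle>` circle, #ff8800→engrave S184 F3505: (369.428,48.926) → (365.363,61.436) → (354.722,69.167) → (341.568,69.167) → (330.927,61.436) → (326.862,48.926) → (330.927,36.416) → (341.568,28.685) → (354.722,28.685) → (365.363,36.416) → (369.428,48.926) (closed)

[2] `<polyline>` open polyline, #ff8800→engrave S184 F3505: (60.611,17.620) → (126.920,69.044) → (167.592,68.080) → (78.460,70.092) → (258.911,16.698) → (137.279,30.119)

[3] `<circle>` circle, #ff8800→engrave S184 F3505: (217.180,48.066) → (214.993,54.798) → (209.266,58.958) → (202.188,58.958) → (196.461,54.798) → (194.274,48.066) → (196.461,41.334) → (202.188,37.174) → (209.266,37.174) → (214.993,41.334) → (217.180,48.066) (closed)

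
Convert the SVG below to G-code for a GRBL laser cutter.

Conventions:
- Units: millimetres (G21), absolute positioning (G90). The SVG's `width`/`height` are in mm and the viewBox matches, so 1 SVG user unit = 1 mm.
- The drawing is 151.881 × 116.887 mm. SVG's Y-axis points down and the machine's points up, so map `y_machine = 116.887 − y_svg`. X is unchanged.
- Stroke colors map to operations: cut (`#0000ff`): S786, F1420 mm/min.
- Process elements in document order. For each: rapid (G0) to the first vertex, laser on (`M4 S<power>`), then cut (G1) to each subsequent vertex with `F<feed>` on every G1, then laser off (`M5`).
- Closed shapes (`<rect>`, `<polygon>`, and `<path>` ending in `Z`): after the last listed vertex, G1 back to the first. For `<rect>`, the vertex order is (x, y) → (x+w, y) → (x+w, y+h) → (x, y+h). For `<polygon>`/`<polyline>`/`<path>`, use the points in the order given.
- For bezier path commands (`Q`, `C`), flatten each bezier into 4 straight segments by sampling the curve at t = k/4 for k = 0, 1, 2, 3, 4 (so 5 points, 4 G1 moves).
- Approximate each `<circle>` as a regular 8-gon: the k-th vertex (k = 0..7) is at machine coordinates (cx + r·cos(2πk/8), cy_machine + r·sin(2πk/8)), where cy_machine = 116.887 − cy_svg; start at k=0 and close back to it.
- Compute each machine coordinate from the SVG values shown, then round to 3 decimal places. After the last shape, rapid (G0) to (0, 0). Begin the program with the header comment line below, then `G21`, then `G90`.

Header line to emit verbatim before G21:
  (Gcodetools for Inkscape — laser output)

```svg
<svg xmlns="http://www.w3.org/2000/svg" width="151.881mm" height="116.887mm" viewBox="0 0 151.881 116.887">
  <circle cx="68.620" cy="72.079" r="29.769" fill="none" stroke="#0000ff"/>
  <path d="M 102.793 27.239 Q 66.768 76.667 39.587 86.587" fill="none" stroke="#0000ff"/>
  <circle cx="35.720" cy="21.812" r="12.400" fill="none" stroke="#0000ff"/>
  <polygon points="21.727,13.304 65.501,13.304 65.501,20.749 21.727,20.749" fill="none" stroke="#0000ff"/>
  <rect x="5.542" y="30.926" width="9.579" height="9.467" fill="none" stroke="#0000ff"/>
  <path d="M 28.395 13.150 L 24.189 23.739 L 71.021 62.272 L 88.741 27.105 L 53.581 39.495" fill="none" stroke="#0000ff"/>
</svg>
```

1 u = 1 mm; y_m = 116.887 − y.

[1] `<circle>` circle, #0000ff→cut S786 F1420: (98.389,44.808) → (89.670,65.858) → (68.620,74.577) → (47.570,65.858) → (38.851,44.808) → (47.570,23.758) → (68.620,15.039) → (89.670,23.758) → (98.389,44.808) (closed)

[2] `<path>` quadratic bezier, #0000ff→cut S786 F1420: (102.793,89.648) → (85.333,67.403) → (68.979,50.097) → (53.730,37.729) → (39.587,30.300)

[3] `<circle>` circle, #0000ff→cut S786 F1420: (48.120,95.075) → (44.488,103.843) → (35.720,107.475) → (26.952,103.843) → (23.320,95.075) → (26.952,86.307) → (35.720,82.675) → (44.488,86.307) → (48.120,95.075) (closed)

[4] `<polygon>` rectangle, #0000ff→cut S786 F1420: (21.727,103.583) → (65.501,103.583) → (65.501,96.138) → (21.727,96.138) → (21.727,103.583) (closed)

[5] `<rect>` rectangle, #0000ff→cut S786 F1420: (5.542,85.961) → (15.121,85.961) → (15.121,76.494) → (5.542,76.494) → (5.542,85.961) (closed)

[6] `<path>` open polyline, #0000ff→cut S786 F1420: (28.395,103.737) → (24.189,93.148) → (71.021,54.615) → (88.741,89.782) → (53.581,77.392)

(Gcodetools for Inkscape — laser output)
G21
G90
G0 X98.389 Y44.808
M4 S786
G1 X89.670 Y65.858 F1420
G1 X68.620 Y74.577 F1420
G1 X47.570 Y65.858 F1420
G1 X38.851 Y44.808 F1420
G1 X47.570 Y23.758 F1420
G1 X68.620 Y15.039 F1420
G1 X89.670 Y23.758 F1420
G1 X98.389 Y44.808 F1420
M5
G0 X102.793 Y89.648
M4 S786
G1 X85.333 Y67.403 F1420
G1 X68.979 Y50.097 F1420
G1 X53.730 Y37.729 F1420
G1 X39.587 Y30.300 F1420
M5
G0 X48.120 Y95.075
M4 S786
G1 X44.488 Y103.843 F1420
G1 X35.720 Y107.475 F1420
G1 X26.952 Y103.843 F1420
G1 X23.320 Y95.075 F1420
G1 X26.952 Y86.307 F1420
G1 X35.720 Y82.675 F1420
G1 X44.488 Y86.307 F1420
G1 X48.120 Y95.075 F1420
M5
G0 X21.727 Y103.583
M4 S786
G1 X65.501 Y103.583 F1420
G1 X65.501 Y96.138 F1420
G1 X21.727 Y96.138 F1420
G1 X21.727 Y103.583 F1420
M5
G0 X5.542 Y85.961
M4 S786
G1 X15.121 Y85.961 F1420
G1 X15.121 Y76.494 F1420
G1 X5.542 Y76.494 F1420
G1 X5.542 Y85.961 F1420
M5
G0 X28.395 Y103.737
M4 S786
G1 X24.189 Y93.148 F1420
G1 X71.021 Y54.615 F1420
G1 X88.741 Y89.782 F1420
G1 X53.581 Y77.392 F1420
M5
G0 X0.000 Y0.000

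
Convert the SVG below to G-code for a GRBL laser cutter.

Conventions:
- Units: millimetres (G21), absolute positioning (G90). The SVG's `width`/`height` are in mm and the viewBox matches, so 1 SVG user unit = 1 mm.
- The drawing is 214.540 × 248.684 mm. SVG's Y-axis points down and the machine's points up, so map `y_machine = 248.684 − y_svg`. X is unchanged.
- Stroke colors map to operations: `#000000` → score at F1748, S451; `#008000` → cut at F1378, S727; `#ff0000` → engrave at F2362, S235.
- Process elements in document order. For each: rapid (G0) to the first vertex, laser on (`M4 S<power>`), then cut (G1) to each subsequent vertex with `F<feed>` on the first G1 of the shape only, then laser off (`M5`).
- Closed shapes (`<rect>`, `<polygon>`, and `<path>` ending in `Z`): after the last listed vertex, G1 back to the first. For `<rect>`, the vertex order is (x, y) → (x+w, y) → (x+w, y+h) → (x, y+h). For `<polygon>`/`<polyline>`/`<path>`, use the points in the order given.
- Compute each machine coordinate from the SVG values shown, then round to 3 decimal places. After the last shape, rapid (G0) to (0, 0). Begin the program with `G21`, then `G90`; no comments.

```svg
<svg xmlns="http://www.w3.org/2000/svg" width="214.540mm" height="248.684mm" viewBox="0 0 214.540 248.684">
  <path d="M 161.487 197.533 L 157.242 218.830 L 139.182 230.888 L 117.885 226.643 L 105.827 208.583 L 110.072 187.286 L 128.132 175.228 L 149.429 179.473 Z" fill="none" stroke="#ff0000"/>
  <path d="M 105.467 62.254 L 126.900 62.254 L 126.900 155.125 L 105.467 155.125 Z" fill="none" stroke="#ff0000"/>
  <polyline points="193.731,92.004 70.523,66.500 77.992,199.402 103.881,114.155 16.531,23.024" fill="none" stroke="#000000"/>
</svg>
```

G21
G90
G0 X161.487 Y51.151
M4 S235
G1 X157.242 Y29.854 F2362
G1 X139.182 Y17.796
G1 X117.885 Y22.041
G1 X105.827 Y40.101
G1 X110.072 Y61.398
G1 X128.132 Y73.456
G1 X149.429 Y69.211
G1 X161.487 Y51.151
M5
G0 X105.467 Y186.430
M4 S235
G1 X126.900 Y186.430 F2362
G1 X126.900 Y93.559
G1 X105.467 Y93.559
G1 X105.467 Y186.430
M5
G0 X193.731 Y156.680
M4 S451
G1 X70.523 Y182.184 F1748
G1 X77.992 Y49.282
G1 X103.881 Y134.529
G1 X16.531 Y225.660
M5
G0 X0.000 Y0.000

viewBox `0 0 214.540 248.684` with mm width/height → 1 unit = 1 mm. Flip: y_m = 248.684 − y_svg.

**Shape 1** — `<path>` regular polygon, stroke `#ff0000` → engrave (S235, F2362). Machine vertices: (161.487,51.151) → (157.242,29.854) → (139.182,17.796) → (117.885,22.041) → (105.827,40.101) → (110.072,61.398) → (128.132,73.456) → (149.429,69.211) → (161.487,51.151). Closed: final G1 returns to the first vertex.

**Shape 2** — `<path>` rectangle, stroke `#ff0000` → engrave (S235, F2362). Machine vertices: (105.467,186.430) → (126.900,186.430) → (126.900,93.559) → (105.467,93.559) → (105.467,186.430). Closed: final G1 returns to the first vertex.

**Shape 3** — `<polyline>` open polyline, stroke `#000000` → score (S451, F1748). Machine vertices: (193.731,156.680) → (70.523,182.184) → (77.992,49.282) → (103.881,134.529) → (16.531,225.660). Open path.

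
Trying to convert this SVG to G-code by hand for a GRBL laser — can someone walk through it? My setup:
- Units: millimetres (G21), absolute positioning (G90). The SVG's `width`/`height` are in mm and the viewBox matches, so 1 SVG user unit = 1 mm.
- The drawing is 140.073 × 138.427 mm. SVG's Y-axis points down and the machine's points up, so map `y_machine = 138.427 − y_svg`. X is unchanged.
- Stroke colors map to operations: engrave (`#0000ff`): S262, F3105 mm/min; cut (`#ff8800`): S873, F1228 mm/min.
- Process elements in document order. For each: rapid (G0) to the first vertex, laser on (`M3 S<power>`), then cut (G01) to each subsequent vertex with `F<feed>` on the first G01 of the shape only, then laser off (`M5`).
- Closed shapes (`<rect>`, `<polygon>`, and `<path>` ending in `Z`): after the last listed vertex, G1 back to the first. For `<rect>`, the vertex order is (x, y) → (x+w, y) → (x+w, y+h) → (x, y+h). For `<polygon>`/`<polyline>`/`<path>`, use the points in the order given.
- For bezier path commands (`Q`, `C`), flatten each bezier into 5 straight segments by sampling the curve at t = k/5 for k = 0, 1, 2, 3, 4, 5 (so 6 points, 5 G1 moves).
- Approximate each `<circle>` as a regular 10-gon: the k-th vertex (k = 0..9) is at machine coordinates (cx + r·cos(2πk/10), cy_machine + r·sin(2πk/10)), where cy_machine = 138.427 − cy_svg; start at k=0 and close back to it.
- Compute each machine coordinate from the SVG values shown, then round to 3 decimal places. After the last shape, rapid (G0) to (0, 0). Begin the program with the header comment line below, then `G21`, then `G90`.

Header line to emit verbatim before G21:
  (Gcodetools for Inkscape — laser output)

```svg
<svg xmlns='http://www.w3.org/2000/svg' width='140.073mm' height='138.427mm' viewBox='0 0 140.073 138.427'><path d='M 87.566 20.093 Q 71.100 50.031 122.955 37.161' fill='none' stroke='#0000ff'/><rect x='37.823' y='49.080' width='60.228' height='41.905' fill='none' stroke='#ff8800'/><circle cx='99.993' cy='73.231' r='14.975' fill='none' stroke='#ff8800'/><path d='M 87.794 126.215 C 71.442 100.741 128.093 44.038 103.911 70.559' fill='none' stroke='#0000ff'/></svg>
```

Since the viewBox matches the mm dimensions, user units are millimetres directly. The only transform is the Y-flip y_m = 138.427 − y_svg.

Shape 1 is a quadratic bezier drawn with `<path>`. Its stroke #0000ff means engrave at S262, F3105. After flipping Y the toolpath is (87.566,118.334) → (83.712,108.071) → (85.325,101.233) → (92.402,97.819) → (104.946,97.830) → (122.955,101.266).

Shape 2 is a rectangle drawn with `<rect>`. Its stroke #ff8800 means cut at S873, F1228. After flipping Y the toolpath is (37.823,89.347) → (98.051,89.347) → (98.051,47.442) → (37.823,47.442) → (37.823,89.347), returning to the start.

Shape 3 is a circle drawn with `<circle>`. Its stroke #ff8800 means cut at S873, F1228. After flipping Y the toolpath is (114.968,65.196) → (112.108,73.998) → (104.621,79.438) → (95.365,79.438) → (87.878,73.998) → (85.018,65.196) → (87.878,56.394) → (95.365,50.954) → (104.621,50.954) → (112.108,56.394) → (114.968,65.196), returning to the start.

Shape 4 is a cubic bezier drawn with `<path>`. Its stroke #0000ff means engrave at S262, F3105. After flipping Y the toolpath is (87.794,12.212) → (85.512,30.328) → (93.368,50.446) → (103.975,67.071) → (109.951,74.709) → (103.911,67.868).

(Gcodetools for Inkscape — laser output)
G21
G90
G0 X87.566 Y118.334
M3 S262
G01 X83.712 Y108.071 F3105
G01 X85.325 Y101.233
G01 X92.402 Y97.819
G01 X104.946 Y97.830
G01 X122.955 Y101.266
M5
G0 X37.823 Y89.347
M3 S873
G01 X98.051 Y89.347 F1228
G01 X98.051 Y47.442
G01 X37.823 Y47.442
G01 X37.823 Y89.347
M5
G0 X114.968 Y65.196
M3 S873
G01 X112.108 Y73.998 F1228
G01 X104.621 Y79.438
G01 X95.365 Y79.438
G01 X87.878 Y73.998
G01 X85.018 Y65.196
G01 X87.878 Y56.394
G01 X95.365 Y50.954
G01 X104.621 Y50.954
G01 X112.108 Y56.394
G01 X114.968 Y65.196
M5
G0 X87.794 Y12.212
M3 S262
G01 X85.512 Y30.328 F3105
G01 X93.368 Y50.446
G01 X103.975 Y67.071
G01 X109.951 Y74.709
G01 X103.911 Y67.868
M5
G0 X0.000 Y0.000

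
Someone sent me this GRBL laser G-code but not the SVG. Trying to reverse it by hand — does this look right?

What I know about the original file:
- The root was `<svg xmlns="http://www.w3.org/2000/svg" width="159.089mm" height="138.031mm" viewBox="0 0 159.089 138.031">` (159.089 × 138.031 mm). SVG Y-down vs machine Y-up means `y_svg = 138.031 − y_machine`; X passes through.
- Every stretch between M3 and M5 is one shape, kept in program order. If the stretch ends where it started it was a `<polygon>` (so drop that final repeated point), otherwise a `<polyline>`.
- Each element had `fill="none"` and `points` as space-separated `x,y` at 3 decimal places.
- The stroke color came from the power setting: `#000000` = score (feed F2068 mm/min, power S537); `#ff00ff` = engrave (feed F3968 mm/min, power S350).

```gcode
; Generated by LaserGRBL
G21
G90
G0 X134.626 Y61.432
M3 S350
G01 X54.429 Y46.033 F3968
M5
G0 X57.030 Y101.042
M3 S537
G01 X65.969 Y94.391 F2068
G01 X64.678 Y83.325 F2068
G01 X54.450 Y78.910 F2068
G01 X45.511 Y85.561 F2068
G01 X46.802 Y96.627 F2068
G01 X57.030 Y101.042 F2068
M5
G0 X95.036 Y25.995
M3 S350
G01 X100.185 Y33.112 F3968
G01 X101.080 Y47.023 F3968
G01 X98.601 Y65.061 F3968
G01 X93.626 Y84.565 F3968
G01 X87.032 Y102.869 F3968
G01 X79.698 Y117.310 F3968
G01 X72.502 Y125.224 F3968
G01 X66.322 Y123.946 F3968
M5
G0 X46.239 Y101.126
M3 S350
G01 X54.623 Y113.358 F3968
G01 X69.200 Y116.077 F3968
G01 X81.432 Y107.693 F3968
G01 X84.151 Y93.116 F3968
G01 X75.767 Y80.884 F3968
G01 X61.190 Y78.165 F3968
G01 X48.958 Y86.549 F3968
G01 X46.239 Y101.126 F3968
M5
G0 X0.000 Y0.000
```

<svg xmlns="http://www.w3.org/2000/svg" width="159.089mm" height="138.031mm" viewBox="0 0 159.089 138.031">
  <polyline points="134.626,76.599 54.429,91.998" fill="none" stroke="#ff00ff"/>
  <polygon points="57.030,36.989 65.969,43.640 64.678,54.706 54.450,59.121 45.511,52.470 46.802,41.404" fill="none" stroke="#000000"/>
  <polyline points="95.036,112.036 100.185,104.919 101.080,91.008 98.601,72.970 93.626,53.466 87.032,35.162 79.698,20.721 72.502,12.807 66.322,14.085" fill="none" stroke="#ff00ff"/>
  <polygon points="46.239,36.905 54.623,24.673 69.200,21.954 81.432,30.338 84.151,44.915 75.767,57.147 61.190,59.866 48.958,51.482" fill="none" stroke="#ff00ff"/>
</svg>

Machine Y-up, SVG Y-down with viewBox height 138.031, so y_svg = 138.031 − y_machine; X carries over.

Run 1: power S350 maps to stroke `#ff00ff` (engrave). The run is open, so emit a `<polyline>` with points (Y-flipped): 134.626,76.599 54.429,91.998.

Run 2: the run's S537 means `#000000` (score). The run returns to its start, so emit a `<polygon>` with points (Y-flipped): 57.030,36.989 65.969,43.640 64.678,54.706 54.450,59.121 45.511,52.470 46.802,41.404.

Run 3: the run's S350 means `#ff00ff` (engrave). The run is open, so emit a `<polyline>` with points (Y-flipped): 95.036,112.036 100.185,104.919 101.080,91.008 98.601,72.970 93.626,53.466 87.032,35.162 79.698,20.721 72.502,12.807 66.322,14.085.

Run 4: power S350 maps to stroke `#ff00ff` (engrave). The run returns to its start, so emit a `<polygon>` with points (Y-flipped): 46.239,36.905 54.623,24.673 69.200,21.954 81.432,30.338 84.151,44.915 75.767,57.147 61.190,59.866 48.958,51.482.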